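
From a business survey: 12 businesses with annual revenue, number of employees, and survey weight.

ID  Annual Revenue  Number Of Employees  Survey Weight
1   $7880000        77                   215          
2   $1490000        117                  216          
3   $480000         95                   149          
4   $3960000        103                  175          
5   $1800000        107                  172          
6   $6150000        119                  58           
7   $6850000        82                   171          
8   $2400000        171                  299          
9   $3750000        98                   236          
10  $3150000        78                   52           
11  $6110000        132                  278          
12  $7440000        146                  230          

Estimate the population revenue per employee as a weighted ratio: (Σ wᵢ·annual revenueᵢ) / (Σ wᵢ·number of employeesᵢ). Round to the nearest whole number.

37394

Σ wᵢ·y = 9794390000
Σ wᵢ·x = 77×215 + 117×216 + 95×149 + 103×175 + 107×172 + 119×58 + 82×171 + 171×299 + 98×236 + 78×52 + 132×278 + 146×230
  = 261924
Ratio = 9794390000 / 261924 = 37394.015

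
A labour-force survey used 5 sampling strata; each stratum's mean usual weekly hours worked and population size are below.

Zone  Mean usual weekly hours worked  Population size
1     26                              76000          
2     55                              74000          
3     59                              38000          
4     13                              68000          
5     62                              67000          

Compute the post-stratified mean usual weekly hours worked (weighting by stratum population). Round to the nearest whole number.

Σ Nₕ·x̄ₕ = 26×76000 + 55×74000 + 59×38000 + 13×68000 + 62×67000
  = 1976000 + 4070000 + 2242000 + 884000 + 4154000 = 13326000
Σ Nₕ = 323000
Overall mean = 13326000 / 323000 = 41.256966

41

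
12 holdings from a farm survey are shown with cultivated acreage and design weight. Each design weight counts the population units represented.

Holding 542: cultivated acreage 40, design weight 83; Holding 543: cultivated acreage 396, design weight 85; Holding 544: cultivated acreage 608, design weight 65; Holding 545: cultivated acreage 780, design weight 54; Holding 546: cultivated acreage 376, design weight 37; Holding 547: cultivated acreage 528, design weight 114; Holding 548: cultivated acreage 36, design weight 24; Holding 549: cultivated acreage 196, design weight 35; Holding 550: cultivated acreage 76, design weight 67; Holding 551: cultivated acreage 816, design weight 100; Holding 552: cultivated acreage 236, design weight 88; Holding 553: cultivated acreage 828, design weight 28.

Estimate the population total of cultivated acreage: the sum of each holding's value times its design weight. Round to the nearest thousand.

331000

Weighted total = 40×83 + 396×85 + 608×65 + 780×54 + 376×37 + 528×114 + 36×24 + 196×35 + 76×67 + 816×100 + 236×88 + 828×28
  = 3320 + 33660 + 39520 + 42120 + 13912 + 60192 + 864 + 6860 + 5092 + 81600 + 20768 + 23184 = 331092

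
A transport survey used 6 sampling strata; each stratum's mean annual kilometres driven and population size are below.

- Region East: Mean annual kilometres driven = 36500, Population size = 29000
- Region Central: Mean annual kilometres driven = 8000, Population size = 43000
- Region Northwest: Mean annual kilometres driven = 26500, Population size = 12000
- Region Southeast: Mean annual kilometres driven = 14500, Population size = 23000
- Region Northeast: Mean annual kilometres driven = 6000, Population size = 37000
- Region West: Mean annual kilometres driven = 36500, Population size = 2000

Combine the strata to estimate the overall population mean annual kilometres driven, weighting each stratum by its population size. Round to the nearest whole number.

16089

Σ Nₕ·x̄ₕ = 36500×29000 + 8000×43000 + 26500×12000 + 14500×23000 + 6000×37000 + 36500×2000
  = 2349000000
Σ Nₕ = 29000 + 43000 + 12000 + 23000 + 37000 + 2000 = 146000
Overall mean = 2349000000 / 146000 = 16089.041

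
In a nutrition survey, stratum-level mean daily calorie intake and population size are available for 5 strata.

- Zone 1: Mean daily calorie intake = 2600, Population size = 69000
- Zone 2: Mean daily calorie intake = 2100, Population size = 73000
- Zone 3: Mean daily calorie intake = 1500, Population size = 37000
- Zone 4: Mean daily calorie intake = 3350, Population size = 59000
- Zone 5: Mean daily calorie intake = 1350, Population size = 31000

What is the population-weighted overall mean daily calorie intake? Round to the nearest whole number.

2333

Σ Nₕ·x̄ₕ = 627700000
Σ Nₕ = 69000 + 73000 + 37000 + 59000 + 31000 = 269000
Overall mean = 627700000 / 269000 = 2333.4572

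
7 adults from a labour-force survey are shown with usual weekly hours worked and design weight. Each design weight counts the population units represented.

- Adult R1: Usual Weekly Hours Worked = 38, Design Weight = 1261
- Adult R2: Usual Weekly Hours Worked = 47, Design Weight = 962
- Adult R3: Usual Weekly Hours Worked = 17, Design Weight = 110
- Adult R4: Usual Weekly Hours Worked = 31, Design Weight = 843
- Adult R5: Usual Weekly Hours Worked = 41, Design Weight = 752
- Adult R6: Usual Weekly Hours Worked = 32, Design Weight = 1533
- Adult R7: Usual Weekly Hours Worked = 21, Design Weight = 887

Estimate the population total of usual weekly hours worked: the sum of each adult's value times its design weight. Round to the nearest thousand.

Weighted total = 38×1261 + 47×962 + 17×110 + 31×843 + 41×752 + 32×1533 + 21×887
  = 219650

220000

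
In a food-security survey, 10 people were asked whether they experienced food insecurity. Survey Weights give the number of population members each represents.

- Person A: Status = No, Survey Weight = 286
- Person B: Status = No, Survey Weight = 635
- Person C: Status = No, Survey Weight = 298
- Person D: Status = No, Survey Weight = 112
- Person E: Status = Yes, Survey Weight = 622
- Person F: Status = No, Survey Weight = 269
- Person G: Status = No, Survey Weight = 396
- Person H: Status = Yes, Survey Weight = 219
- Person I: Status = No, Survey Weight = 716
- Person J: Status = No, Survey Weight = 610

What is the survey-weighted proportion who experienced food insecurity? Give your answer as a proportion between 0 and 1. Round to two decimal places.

Sum of weights for 'Yes' = 622 + 219 = 841
Total weight = 4163
Weighted proportion = 841 / 4163 = 0.20201778

0.20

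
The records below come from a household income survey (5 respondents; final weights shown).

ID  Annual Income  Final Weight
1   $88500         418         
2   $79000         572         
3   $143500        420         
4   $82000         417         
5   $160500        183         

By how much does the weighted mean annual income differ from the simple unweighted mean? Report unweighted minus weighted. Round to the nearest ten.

8200

Unweighted sum = 88500 + 79000 + 143500 + 82000 + 160500 = 553500
Unweighted mean = 553500 / 5 = 110700
Weighted sum = 206016500
Sum of weights = 418 + 572 + 420 + 417 + 183 = 2010
Weighted mean = 206016500 / 2010 = 102495.77
Difference (unweighted minus weighted) = 8204.2289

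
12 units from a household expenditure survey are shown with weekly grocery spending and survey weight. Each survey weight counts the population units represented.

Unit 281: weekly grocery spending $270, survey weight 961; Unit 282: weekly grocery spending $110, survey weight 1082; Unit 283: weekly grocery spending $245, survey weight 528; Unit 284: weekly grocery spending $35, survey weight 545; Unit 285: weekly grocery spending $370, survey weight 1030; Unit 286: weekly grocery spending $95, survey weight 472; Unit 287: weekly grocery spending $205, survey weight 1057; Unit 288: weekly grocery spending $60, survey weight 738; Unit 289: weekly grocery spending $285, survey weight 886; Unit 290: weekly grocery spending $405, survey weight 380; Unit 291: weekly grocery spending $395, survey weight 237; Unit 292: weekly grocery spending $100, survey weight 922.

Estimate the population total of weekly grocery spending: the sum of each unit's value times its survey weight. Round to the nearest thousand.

Weighted total = 270×961 + 110×1082 + 245×528 + 35×545 + 370×1030 + 95×472 + 205×1057 + 60×738 + 285×886 + 405×380 + 395×237 + 100×922
  = 259470 + 119020 + 129360 + 19075 + 381100 + 44840 + 216685 + 44280 + 252510 + 153900 + 93615 + 92200 = 1806055

1806000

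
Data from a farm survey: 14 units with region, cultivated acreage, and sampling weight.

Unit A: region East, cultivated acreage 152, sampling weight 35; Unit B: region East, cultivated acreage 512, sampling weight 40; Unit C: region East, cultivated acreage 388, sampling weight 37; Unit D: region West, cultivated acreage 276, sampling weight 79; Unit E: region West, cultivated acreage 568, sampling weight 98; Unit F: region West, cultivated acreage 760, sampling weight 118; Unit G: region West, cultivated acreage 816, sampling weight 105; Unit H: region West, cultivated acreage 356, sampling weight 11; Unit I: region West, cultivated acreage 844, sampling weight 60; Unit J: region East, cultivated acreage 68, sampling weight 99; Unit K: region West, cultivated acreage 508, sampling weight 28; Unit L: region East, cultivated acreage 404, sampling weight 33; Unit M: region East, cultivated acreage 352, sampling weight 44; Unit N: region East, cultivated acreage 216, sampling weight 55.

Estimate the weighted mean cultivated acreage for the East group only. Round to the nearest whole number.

255

East rows: A, B, C, J, L, M, N
Weighted sum = 152×35 + 512×40 + 388×37 + 68×99 + 404×33 + 352×44 + 216×55
  = 87588
Sum of weights = 35 + 40 + 37 + 99 + 33 + 44 + 55 = 343
Weighted mean = 87588 / 343 = 255.3586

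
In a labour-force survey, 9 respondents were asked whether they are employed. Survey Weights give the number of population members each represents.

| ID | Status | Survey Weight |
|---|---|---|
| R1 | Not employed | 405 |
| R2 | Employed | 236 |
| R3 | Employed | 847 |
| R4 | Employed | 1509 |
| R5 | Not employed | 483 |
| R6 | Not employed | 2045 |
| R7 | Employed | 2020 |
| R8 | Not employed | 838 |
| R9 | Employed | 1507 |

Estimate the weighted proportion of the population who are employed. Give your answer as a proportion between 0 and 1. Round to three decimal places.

0.619

Sum of weights for 'Employed' = 236 + 847 + 1509 + 2020 + 1507 = 6119
Total weight = 405 + 236 + 847 + 1509 + 483 + 2045 + 2020 + 838 + 1507 = 9890
Weighted proportion = 6119 / 9890 = 0.61870576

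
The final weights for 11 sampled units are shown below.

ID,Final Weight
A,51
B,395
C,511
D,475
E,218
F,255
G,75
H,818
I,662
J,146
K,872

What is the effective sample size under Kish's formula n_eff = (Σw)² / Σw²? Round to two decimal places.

7.56

Σ wᵢ = 51 + 395 + 511 + 475 + 218 + 255 + 75 + 818 + 662 + 146 + 872 = 4478
Σ wᵢ² = 2652614
n_eff = 4478² / 2652614 = 20052484 / 2652614 = 7.5595183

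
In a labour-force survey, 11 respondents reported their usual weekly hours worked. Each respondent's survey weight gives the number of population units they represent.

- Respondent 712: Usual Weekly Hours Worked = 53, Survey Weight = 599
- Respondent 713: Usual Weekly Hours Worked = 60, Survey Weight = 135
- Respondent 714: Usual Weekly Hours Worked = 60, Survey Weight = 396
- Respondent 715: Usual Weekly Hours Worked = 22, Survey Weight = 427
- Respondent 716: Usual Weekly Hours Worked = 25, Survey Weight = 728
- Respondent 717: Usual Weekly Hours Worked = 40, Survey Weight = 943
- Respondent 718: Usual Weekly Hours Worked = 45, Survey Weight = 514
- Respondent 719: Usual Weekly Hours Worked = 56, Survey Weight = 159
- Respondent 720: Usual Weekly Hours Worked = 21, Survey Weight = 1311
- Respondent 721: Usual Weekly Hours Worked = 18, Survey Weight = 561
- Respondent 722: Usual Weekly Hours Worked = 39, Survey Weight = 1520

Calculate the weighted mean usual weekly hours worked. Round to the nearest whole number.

Weighted sum = 53×599 + 60×135 + 60×396 + 22×427 + 25×728 + 40×943 + 45×514 + 56×159 + 21×1311 + 18×561 + 39×1520
  = 31747 + 8100 + 23760 + 9394 + 18200 + 37720 + 23130 + 8904 + 27531 + 10098 + 59280 = 257864
Sum of weights = 7293
Weighted mean = 257864 / 7293 = 35.35774

35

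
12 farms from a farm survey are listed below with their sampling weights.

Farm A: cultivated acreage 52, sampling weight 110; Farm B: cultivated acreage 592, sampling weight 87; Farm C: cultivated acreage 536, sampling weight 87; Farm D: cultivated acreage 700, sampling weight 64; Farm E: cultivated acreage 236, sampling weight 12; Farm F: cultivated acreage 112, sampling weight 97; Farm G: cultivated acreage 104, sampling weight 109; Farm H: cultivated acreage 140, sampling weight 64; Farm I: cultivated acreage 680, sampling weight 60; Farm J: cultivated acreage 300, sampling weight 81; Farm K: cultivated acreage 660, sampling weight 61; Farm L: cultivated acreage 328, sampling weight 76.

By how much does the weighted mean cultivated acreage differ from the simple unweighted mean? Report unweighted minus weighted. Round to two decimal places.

25.36

Unweighted sum = 52 + 592 + 536 + 700 + 236 + 112 + 104 + 140 + 680 + 300 + 660 + 328 = 4440
Unweighted mean = 4440 / 12 = 370
Weighted sum = 52×110 + 592×87 + 536×87 + 700×64 + 236×12 + 112×97 + 104×109 + 140×64 + 680×60 + 300×81 + 660×61 + 328×76
  = 5720 + 51504 + 46632 + 44800 + 2832 + 10864 + 11336 + 8960 + 40800 + 24300 + 40260 + 24928 = 312936
Sum of weights = 110 + 87 + 87 + 64 + 12 + 97 + 109 + 64 + 60 + 81 + 61 + 76 = 908
Weighted mean = 312936 / 908 = 344.64317
Difference (unweighted minus weighted) = 25.356828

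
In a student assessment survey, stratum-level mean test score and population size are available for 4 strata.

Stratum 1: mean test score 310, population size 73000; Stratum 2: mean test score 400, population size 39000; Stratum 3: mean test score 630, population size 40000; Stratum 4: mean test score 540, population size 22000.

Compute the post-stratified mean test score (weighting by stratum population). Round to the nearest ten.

Σ Nₕ·x̄ₕ = 310×73000 + 400×39000 + 630×40000 + 540×22000
  = 75310000
Σ Nₕ = 73000 + 39000 + 40000 + 22000 = 174000
Overall mean = 75310000 / 174000 = 432.81609

430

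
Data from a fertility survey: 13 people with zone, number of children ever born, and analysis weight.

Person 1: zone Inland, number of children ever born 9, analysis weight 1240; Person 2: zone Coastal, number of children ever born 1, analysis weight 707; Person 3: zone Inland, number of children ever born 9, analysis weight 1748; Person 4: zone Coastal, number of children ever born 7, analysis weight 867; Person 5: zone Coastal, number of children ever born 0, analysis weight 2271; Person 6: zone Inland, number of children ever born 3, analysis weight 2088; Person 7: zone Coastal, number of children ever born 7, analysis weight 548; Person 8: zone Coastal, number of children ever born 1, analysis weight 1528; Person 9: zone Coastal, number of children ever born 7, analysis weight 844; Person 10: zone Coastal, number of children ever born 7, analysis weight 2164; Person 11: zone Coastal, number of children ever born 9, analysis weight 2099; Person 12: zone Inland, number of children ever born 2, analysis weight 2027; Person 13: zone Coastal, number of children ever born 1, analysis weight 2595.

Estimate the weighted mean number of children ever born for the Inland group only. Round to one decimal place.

5.2

Inland rows: 1, 3, 6, 12
Weighted sum = 37210
Sum of weights = 7103
Weighted mean = 37210 / 7103 = 5.2386316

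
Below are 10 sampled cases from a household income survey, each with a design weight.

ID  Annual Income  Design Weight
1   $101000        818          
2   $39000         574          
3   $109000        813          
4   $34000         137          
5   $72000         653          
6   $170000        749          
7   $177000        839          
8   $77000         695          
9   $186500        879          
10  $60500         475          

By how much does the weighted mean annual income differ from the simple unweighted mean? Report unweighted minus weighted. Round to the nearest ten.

Unweighted sum = 101000 + 39000 + 109000 + 34000 + 72000 + 170000 + 177000 + 77000 + 186500 + 60500 = 1026000
Unweighted mean = 1026000 / 10 = 102600
Weighted sum = 101000×818 + 39000×574 + 109000×813 + 34000×137 + 72000×653 + 170000×749 + 177000×839 + 77000×695 + 186500×879 + 60500×475
  = 82618000 + 22386000 + 88617000 + 4658000 + 47016000 + 127330000 + 148503000 + 53515000 + 163933500 + 28737500 = 767314000
Sum of weights = 6632
Weighted mean = 767314000 / 6632 = 115698.73
Difference (unweighted minus weighted) = -13098.733

-13100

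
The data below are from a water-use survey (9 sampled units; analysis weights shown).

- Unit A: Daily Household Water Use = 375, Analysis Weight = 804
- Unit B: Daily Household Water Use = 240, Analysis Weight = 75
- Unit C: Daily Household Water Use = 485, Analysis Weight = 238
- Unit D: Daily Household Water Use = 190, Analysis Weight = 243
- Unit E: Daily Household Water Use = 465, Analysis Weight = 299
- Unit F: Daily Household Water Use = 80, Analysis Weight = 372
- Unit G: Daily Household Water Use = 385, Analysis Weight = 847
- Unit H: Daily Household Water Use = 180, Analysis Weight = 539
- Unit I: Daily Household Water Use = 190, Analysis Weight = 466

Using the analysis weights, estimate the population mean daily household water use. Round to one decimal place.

Weighted sum = 375×804 + 240×75 + 485×238 + 190×243 + 465×299 + 80×372 + 385×847 + 180×539 + 190×466
  = 301500 + 18000 + 115430 + 46170 + 139035 + 29760 + 326095 + 97020 + 88540 = 1161550
Sum of weights = 804 + 75 + 238 + 243 + 299 + 372 + 847 + 539 + 466 = 3883
Weighted mean = 1161550 / 3883 = 299.13727

299.1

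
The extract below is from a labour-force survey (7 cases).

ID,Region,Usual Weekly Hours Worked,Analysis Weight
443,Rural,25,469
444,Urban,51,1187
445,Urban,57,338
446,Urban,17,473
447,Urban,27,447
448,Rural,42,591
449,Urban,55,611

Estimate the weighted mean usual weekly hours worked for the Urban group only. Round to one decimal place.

Urban rows: 444, 445, 446, 447, 449
Weighted sum = 51×1187 + 57×338 + 17×473 + 27×447 + 55×611
  = 60537 + 19266 + 8041 + 12069 + 33605 = 133518
Sum of weights = 3056
Weighted mean = 133518 / 3056 = 43.690445

43.7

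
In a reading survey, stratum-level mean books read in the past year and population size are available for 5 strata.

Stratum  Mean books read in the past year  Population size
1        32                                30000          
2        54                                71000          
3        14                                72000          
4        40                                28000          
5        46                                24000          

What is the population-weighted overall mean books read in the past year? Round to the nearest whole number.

Σ Nₕ·x̄ₕ = 32×30000 + 54×71000 + 14×72000 + 40×28000 + 46×24000
  = 960000 + 3834000 + 1008000 + 1120000 + 1104000 = 8026000
Σ Nₕ = 30000 + 71000 + 72000 + 28000 + 24000 = 225000
Overall mean = 8026000 / 225000 = 35.671111

36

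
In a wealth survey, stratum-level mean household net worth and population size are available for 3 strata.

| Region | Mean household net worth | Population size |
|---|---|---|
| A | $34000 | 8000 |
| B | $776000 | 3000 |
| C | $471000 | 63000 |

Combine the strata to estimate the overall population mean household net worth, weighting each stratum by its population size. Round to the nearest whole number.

436122

Σ Nₕ·x̄ₕ = 34000×8000 + 776000×3000 + 471000×63000
  = 272000000 + 2328000000 + 29673000000 = 32273000000
Σ Nₕ = 8000 + 3000 + 63000 = 74000
Overall mean = 32273000000 / 74000 = 436121.62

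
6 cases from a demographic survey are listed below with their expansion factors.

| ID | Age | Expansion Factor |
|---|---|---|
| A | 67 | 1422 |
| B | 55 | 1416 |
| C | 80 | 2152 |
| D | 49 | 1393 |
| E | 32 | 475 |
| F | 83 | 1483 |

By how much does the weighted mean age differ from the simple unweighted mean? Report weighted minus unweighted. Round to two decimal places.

Unweighted sum = 67 + 55 + 80 + 49 + 32 + 83 = 366
Unweighted mean = 366 / 6 = 61
Weighted sum = 67×1422 + 55×1416 + 80×2152 + 49×1393 + 32×475 + 83×1483
  = 95274 + 77880 + 172160 + 68257 + 15200 + 123089 = 551860
Sum of weights = 1422 + 1416 + 2152 + 1393 + 475 + 1483 = 8341
Weighted mean = 551860 / 8341 = 66.162331
Difference (weighted minus unweighted) = 5.1623307

5.16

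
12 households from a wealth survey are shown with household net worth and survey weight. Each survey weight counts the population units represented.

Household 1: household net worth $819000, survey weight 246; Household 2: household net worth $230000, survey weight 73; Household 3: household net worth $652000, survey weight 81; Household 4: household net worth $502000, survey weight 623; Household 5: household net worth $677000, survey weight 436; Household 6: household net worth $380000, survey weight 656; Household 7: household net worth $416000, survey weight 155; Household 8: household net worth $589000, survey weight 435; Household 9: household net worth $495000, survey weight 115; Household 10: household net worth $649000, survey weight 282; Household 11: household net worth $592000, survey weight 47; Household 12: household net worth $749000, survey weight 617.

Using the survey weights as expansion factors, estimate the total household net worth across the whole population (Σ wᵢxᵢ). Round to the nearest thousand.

2178869000

Weighted total = 819000×246 + 230000×73 + 652000×81 + 502000×623 + 677000×436 + 380000×656 + 416000×155 + 589000×435 + 495000×115 + 649000×282 + 592000×47 + 749000×617
  = 201474000 + 16790000 + 52812000 + 312746000 + 295172000 + 249280000 + 64480000 + 256215000 + 56925000 + 183018000 + 27824000 + 462133000 = 2178869000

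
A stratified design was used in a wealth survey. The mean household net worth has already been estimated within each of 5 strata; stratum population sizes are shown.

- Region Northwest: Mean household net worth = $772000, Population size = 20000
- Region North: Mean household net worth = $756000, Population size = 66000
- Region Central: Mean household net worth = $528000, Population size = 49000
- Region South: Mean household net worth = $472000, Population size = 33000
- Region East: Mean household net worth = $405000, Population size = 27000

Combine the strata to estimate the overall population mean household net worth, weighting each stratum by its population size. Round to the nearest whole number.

Σ Nₕ·x̄ₕ = 772000×20000 + 756000×66000 + 528000×49000 + 472000×33000 + 405000×27000
  = 117719000000
Σ Nₕ = 20000 + 66000 + 49000 + 33000 + 27000 = 195000
Overall mean = 117719000000 / 195000 = 603687.18

603687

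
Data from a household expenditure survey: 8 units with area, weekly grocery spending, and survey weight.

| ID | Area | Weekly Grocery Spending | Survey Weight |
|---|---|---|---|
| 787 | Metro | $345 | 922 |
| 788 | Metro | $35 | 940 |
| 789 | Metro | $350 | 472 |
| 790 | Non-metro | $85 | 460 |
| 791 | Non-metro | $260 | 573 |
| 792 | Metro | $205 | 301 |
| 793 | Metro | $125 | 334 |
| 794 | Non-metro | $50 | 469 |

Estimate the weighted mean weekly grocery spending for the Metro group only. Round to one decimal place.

208.7

Metro rows: 787, 788, 789, 792, 793
Weighted sum = 345×922 + 35×940 + 350×472 + 205×301 + 125×334
  = 619645
Sum of weights = 922 + 940 + 472 + 301 + 334 = 2969
Weighted mean = 619645 / 2969 = 208.70495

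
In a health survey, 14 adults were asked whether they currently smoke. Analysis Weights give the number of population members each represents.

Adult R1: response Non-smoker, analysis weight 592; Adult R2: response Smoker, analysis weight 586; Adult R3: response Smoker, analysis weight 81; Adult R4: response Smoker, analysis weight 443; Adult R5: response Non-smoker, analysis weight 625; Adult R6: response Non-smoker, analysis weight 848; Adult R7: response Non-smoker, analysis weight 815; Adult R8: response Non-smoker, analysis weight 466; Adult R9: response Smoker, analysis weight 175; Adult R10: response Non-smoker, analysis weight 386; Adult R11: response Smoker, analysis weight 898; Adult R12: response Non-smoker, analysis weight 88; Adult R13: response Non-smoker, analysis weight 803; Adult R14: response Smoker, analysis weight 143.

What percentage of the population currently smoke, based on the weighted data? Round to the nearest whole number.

Sum of weights for 'Smoker' = 586 + 81 + 443 + 175 + 898 + 143 = 2326
Total weight = 6949
Weighted proportion = 2326 / 6949 = 0.33472442 → 33.472442%

33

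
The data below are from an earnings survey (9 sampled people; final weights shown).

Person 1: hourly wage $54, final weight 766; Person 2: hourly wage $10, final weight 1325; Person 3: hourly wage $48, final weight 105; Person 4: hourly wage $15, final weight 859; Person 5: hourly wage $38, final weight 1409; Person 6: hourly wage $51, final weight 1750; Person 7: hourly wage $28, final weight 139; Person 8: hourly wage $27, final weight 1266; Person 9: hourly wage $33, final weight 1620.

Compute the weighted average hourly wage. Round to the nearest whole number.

33

Weighted sum = 54×766 + 10×1325 + 48×105 + 15×859 + 38×1409 + 51×1750 + 28×139 + 27×1266 + 33×1620
  = 41364 + 13250 + 5040 + 12885 + 53542 + 89250 + 3892 + 34182 + 53460 = 306865
Sum of weights = 766 + 1325 + 105 + 859 + 1409 + 1750 + 139 + 1266 + 1620 = 9239
Weighted mean = 306865 / 9239 = 33.214092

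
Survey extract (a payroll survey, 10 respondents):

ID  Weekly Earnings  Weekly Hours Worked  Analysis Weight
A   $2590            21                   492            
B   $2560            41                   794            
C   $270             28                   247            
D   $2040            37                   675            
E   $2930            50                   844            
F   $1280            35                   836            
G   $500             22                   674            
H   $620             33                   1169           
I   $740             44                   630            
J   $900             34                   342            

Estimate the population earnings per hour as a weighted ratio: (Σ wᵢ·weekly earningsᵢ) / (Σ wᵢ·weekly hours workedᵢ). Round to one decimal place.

42.4

Σ wᵢ·y = 2590×492 + 2560×794 + 270×247 + 2040×675 + 2930×844 + 1280×836 + 500×674 + 620×1169 + 740×630 + 900×342
  = 1274280 + 2032640 + 66690 + 1377000 + 2472920 + 1070080 + 337000 + 724780 + 466200 + 307800 = 10129390
Σ wᵢ·x = 21×492 + 41×794 + 28×247 + 37×675 + 50×844 + 35×836 + 22×674 + 33×1169 + 44×630 + 34×342
  = 238990
Ratio = 10129390 / 238990 = 42.384158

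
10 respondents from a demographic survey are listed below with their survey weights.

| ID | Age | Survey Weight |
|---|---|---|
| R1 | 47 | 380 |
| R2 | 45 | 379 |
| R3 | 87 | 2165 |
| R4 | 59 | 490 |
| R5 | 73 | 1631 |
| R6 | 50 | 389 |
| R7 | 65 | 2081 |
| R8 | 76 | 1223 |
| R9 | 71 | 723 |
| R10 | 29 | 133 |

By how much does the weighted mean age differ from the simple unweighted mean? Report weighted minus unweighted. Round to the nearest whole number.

Unweighted sum = 47 + 45 + 87 + 59 + 73 + 50 + 65 + 76 + 71 + 29 = 602
Unweighted mean = 602 / 10 = 60.2
Weighted sum = 47×380 + 45×379 + 87×2165 + 59×490 + 73×1631 + 50×389 + 65×2081 + 76×1223 + 71×723 + 29×133
  = 17860 + 17055 + 188355 + 28910 + 119063 + 19450 + 135265 + 92948 + 51333 + 3857 = 674096
Sum of weights = 380 + 379 + 2165 + 490 + 1631 + 389 + 2081 + 1223 + 723 + 133 = 9594
Weighted mean = 674096 / 9594 = 70.262247
Difference (weighted minus unweighted) = 10.062247

10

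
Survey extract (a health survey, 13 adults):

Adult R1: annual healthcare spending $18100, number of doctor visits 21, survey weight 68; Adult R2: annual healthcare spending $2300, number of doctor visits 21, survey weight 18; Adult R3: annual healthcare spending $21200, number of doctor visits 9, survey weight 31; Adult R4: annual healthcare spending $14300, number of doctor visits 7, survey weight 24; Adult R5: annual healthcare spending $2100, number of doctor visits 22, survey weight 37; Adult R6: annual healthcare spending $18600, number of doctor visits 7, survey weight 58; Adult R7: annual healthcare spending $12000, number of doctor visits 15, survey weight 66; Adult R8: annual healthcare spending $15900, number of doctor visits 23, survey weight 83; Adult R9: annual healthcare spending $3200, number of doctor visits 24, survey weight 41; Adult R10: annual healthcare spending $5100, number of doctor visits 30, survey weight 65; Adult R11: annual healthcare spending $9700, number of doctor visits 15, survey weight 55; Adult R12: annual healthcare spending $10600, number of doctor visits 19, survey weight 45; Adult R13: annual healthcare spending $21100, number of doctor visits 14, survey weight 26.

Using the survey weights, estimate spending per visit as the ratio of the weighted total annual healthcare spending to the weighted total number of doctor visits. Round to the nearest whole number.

666

Σ wᵢ·y = 7562600
Σ wᵢ·x = 11350
Ratio = 7562600 / 11350 = 666.30837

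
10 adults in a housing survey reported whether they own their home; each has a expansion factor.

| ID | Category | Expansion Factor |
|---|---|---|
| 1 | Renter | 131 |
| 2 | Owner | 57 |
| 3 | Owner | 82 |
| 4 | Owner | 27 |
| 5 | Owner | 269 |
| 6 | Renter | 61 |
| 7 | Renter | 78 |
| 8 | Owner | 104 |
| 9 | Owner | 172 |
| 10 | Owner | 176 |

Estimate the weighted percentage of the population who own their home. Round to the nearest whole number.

Sum of weights for 'Owner' = 57 + 82 + 27 + 269 + 104 + 172 + 176 = 887
Total weight = 1157
Weighted proportion = 887 / 1157 = 0.76663786 → 76.663786%

77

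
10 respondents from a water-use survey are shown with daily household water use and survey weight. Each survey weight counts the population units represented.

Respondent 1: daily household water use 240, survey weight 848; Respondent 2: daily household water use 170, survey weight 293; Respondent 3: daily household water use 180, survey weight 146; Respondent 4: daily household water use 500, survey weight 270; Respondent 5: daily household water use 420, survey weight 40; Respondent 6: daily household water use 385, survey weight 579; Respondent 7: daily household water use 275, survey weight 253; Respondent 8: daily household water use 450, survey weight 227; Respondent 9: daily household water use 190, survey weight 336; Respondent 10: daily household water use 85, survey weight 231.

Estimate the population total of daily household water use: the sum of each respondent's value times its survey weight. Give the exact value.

Weighted total = 909525

909525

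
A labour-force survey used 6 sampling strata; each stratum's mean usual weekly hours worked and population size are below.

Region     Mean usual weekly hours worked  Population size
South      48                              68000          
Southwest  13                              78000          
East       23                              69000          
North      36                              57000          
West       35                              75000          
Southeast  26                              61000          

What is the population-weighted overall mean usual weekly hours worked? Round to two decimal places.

Σ Nₕ·x̄ₕ = 48×68000 + 13×78000 + 23×69000 + 36×57000 + 35×75000 + 26×61000
  = 3264000 + 1014000 + 1587000 + 2052000 + 2625000 + 1586000 = 12128000
Σ Nₕ = 68000 + 78000 + 69000 + 57000 + 75000 + 61000 = 408000
Overall mean = 12128000 / 408000 = 29.72549

29.73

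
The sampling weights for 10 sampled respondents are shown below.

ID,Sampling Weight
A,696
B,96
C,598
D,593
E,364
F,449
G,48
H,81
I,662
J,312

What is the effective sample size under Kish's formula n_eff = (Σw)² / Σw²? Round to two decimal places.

Σ wᵢ = 3899
Σ wᵢ² = 484416 + 9216 + 357604 + 351649 + 132496 + 201601 + 2304 + 6561 + 438244 + 97344 = 2081435
n_eff = 3899² / 2081435 = 15202201 / 2081435 = 7.3037116

7.30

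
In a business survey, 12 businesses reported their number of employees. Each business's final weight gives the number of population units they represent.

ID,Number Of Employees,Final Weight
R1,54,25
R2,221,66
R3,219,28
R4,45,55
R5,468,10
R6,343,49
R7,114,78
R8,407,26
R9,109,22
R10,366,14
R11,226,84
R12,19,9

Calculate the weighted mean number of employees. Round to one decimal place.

197.8

Weighted sum = 54×25 + 221×66 + 219×28 + 45×55 + 468×10 + 343×49 + 114×78 + 407×26 + 109×22 + 366×14 + 226×84 + 19×9
  = 92181
Sum of weights = 466
Weighted mean = 92181 / 466 = 197.8133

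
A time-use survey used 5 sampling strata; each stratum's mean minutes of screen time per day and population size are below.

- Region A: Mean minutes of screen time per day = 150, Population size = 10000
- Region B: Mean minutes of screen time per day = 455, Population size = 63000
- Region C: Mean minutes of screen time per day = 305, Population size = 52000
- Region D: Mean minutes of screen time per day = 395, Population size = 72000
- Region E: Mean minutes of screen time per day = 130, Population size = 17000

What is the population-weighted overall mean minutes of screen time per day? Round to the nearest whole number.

Σ Nₕ·x̄ₕ = 150×10000 + 455×63000 + 305×52000 + 395×72000 + 130×17000
  = 1500000 + 28665000 + 15860000 + 28440000 + 2210000 = 76675000
Σ Nₕ = 10000 + 63000 + 52000 + 72000 + 17000 = 214000
Overall mean = 76675000 / 214000 = 358.29439

358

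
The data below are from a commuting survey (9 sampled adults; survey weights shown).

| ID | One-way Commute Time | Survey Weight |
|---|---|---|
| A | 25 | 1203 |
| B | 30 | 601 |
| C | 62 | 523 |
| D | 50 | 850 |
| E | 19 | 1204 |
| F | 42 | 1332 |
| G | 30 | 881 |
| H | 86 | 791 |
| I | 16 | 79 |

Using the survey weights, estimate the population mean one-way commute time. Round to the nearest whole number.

Weighted sum = 25×1203 + 30×601 + 62×523 + 50×850 + 19×1204 + 42×1332 + 30×881 + 86×791 + 16×79
  = 30075 + 18030 + 32426 + 42500 + 22876 + 55944 + 26430 + 68026 + 1264 = 297571
Sum of weights = 1203 + 601 + 523 + 850 + 1204 + 1332 + 881 + 791 + 79 = 7464
Weighted mean = 297571 / 7464 = 39.867497

40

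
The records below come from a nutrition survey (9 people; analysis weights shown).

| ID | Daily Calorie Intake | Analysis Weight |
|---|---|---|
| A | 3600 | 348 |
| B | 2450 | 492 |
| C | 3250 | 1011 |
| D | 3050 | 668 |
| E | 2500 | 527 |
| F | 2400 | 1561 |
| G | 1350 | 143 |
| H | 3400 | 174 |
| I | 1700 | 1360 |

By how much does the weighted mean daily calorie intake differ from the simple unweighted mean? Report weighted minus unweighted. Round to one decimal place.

Unweighted sum = 3600 + 2450 + 3250 + 3050 + 2500 + 2400 + 1350 + 3400 + 1700 = 23700
Unweighted mean = 23700 / 9 = 2633.3333
Weighted sum = 3600×348 + 2450×492 + 3250×1011 + 3050×668 + 2500×527 + 2400×1561 + 1350×143 + 3400×174 + 1700×1360
  = 1252800 + 1205400 + 3285750 + 2037400 + 1317500 + 3746400 + 193050 + 591600 + 2312000 = 15941900
Sum of weights = 348 + 492 + 1011 + 668 + 527 + 1561 + 143 + 174 + 1360 = 6284
Weighted mean = 15941900 / 6284 = 2536.9032
Difference (weighted minus unweighted) = -96.430087

-96.4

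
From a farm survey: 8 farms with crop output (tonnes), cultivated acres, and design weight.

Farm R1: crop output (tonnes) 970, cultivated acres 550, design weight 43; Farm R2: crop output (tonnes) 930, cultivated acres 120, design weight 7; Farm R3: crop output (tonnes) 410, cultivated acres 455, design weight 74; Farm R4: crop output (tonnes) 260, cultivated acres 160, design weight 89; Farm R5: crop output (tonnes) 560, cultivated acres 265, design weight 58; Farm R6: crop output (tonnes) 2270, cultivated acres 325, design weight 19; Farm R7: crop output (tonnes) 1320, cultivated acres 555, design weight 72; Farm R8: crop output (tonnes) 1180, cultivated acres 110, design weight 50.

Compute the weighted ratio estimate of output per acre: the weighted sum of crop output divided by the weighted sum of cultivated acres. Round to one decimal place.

2.4

Σ wᵢ·y = 970×43 + 930×7 + 410×74 + 260×89 + 560×58 + 2270×19 + 1320×72 + 1180×50
  = 41710 + 6510 + 30340 + 23140 + 32480 + 43130 + 95040 + 59000 = 331350
Σ wᵢ·x = 550×43 + 120×7 + 455×74 + 160×89 + 265×58 + 325×19 + 555×72 + 110×50
  = 23650 + 840 + 33670 + 14240 + 15370 + 6175 + 39960 + 5500 = 139405
Ratio = 331350 / 139405 = 2.3768875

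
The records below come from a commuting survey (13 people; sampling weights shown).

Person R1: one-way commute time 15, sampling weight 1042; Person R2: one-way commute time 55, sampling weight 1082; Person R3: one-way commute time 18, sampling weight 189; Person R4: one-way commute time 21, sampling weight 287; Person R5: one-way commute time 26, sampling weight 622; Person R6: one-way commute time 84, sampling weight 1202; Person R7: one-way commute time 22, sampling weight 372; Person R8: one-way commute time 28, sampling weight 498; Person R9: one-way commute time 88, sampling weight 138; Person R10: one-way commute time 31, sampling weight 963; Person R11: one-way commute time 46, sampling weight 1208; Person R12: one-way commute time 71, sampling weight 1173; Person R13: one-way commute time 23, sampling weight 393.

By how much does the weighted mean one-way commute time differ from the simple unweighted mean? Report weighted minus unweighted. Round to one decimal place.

4.5

Unweighted sum = 528
Unweighted mean = 528 / 13 = 40.615385
Weighted sum = 413724
Sum of weights = 9169
Weighted mean = 413724 / 9169 = 45.122042
Difference (weighted minus unweighted) = 4.506657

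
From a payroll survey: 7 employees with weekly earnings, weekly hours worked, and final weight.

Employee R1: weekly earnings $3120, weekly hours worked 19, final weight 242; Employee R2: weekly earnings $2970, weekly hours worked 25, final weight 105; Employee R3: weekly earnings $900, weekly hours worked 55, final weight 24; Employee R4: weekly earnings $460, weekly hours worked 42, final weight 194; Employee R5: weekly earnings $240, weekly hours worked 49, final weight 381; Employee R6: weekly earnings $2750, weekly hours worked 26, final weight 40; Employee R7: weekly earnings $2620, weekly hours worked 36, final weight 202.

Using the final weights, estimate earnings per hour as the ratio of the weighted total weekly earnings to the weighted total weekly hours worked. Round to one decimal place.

43.7

Σ wᵢ·y = 3120×242 + 2970×105 + 900×24 + 460×194 + 240×381 + 2750×40 + 2620×202
  = 755040 + 311850 + 21600 + 89240 + 91440 + 110000 + 529240 = 1908410
Σ wᵢ·x = 19×242 + 25×105 + 55×24 + 42×194 + 49×381 + 26×40 + 36×202
  = 4598 + 2625 + 1320 + 8148 + 18669 + 1040 + 7272 = 43672
Ratio = 1908410 / 43672 = 43.698709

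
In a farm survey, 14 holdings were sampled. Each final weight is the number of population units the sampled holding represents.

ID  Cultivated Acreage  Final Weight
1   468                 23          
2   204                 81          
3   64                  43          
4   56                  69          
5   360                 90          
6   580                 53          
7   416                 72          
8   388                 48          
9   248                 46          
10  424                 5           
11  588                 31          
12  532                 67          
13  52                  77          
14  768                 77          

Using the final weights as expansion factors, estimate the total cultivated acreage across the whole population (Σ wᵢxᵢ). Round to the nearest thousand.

Weighted total = 276160

276000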